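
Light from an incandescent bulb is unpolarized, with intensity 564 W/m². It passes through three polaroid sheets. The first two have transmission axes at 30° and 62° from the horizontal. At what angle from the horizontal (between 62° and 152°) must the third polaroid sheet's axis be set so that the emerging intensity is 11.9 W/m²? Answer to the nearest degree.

Unpolarized light through the first polarizer → I₁ = ½ I₀, now polarized at 30°.
I₂ = I₁ cos²(62° − 30°) = 0.5 I₀ · cos²(32°) = 0.3596 I₀.
Target fraction: 11.9 / 564 W/m² = 0.0211 of I₀.
Need I₃/I₀ = 0.0211, so cos²(θ − 62°) = 0.0211 / 0.3596 = 0.05868.
θ − 62° = arccos(√0.05868) = 76.0°, giving θ ≈ 62 + 76.0 = 138.0°.

θ ≈ 138°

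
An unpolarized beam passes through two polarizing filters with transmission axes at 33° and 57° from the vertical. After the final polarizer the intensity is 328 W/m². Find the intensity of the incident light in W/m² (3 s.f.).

Unpolarized light through the first polarizer → I₁ = ½ I₀, now polarized at 33°.
I₂ = I₁ cos²(57° − 33°) = 0.5 I₀ · cos²(24°) = 0.4173 I₀.
So 328 W/m² = 0.4173 I₀, giving I₀ = 328/0.4173 = 786 W/m².

I₀ ≈ 786 W/m²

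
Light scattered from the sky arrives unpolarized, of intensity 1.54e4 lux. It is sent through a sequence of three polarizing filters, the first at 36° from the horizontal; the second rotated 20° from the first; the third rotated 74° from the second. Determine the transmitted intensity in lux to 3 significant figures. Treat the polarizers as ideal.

I ≈ 517 lux

Unpolarized light through the first polarizer → I₁ = 1.54e4 lux/2 = 7700 lux, polarized at 36°.
I₂ = I₁ · cos²(20°) = 7700 · 0.883 = 6799 lux.
I₃ = I₂ · cos²(74°) = 6799 · 0.07598 = 516.6 lux.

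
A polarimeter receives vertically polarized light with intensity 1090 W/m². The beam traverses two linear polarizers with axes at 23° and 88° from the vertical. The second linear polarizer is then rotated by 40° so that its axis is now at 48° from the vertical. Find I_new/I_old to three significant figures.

Before rotation:
By Malus's law, I₁ = I₀ cos²(23° − 0°) = I₀ cos²(23°) = 0.8473 I₀.
I₂ = I₁ cos²(88° − 23°) = 0.8473 I₀ · cos²(65°) = 0.1513 I₀.
After rotation:
I₁ = I₀ cos²(23° − 0°) = I₀ cos²(23°) = 0.8473 I₀.
I₂ = I₁ cos²(48° − 23°) = 0.8473 I₀ · cos²(25°) = 0.696 I₀.
Ratio = 0.696 / 0.1513 = 4.599.

I_new/I_old ≈ 4.60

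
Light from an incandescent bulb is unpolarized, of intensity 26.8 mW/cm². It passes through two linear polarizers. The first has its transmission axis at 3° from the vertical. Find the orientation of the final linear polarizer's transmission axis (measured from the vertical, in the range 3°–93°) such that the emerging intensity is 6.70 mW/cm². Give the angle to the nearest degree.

Unpolarized light through the first polarizer → I₁ = ½ I₀, now polarized at 3°.
Target fraction: 6.70 / 26.8 mW/cm² = 0.25 of I₀.
Need I₂/I₀ = 0.25, so cos²(θ − 3°) = 0.25 / 0.5 = 0.5.
θ − 3° = arccos(√0.5) = 45.0°, giving θ ≈ 3 + 45.0 = 48.0°.

θ ≈ 48°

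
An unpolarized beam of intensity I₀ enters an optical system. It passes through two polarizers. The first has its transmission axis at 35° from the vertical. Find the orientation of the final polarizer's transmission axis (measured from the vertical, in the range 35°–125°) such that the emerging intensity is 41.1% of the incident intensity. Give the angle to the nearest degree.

Unpolarized light through the first polarizer → I₁ = ½ I₀, now polarized at 35°.
Need I₂/I₀ = 0.411, so cos²(θ − 35°) = 0.411 / 0.5 = 0.822.
θ − 35° = arccos(√0.822) = 25.0°, giving θ ≈ 35 + 25.0 = 60.0°.

θ ≈ 60°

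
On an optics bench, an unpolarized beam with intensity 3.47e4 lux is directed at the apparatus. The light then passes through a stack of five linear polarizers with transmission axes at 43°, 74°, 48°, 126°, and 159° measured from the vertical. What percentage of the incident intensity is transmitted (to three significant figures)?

≈ 0.902%

Unpolarized light through the first polarizer → I₁ = 3.47e4 lux/2 = 1.735e+04 lux, polarized at 43°.
I₂ = I₁ · cos²(31°) = 1.735e+04 · 0.7347 = 1.275e+04 lux.
I₃ = I₂ · cos²(26°) = 1.275e+04 · 0.8078 = 1.03e+04 lux.
I₄ = I₃ · cos²(78°) = 1.03e+04 · 0.04323 = 445.2 lux.
I₅ = I₄ · cos²(33°) = 445.2 · 0.7034 = 313.1 lux.
That is 0.9023% of the incident intensity.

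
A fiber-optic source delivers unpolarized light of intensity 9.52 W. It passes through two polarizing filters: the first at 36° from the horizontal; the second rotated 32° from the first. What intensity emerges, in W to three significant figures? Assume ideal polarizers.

I ≈ 3.42 W

Unpolarized light through the first polarizer → I₁ = 9.52 W/2 = 4.76 W, polarized at 36°.
I₂ = I₁ · cos²(32°) = 4.76 · 0.7192 = 3.423 W.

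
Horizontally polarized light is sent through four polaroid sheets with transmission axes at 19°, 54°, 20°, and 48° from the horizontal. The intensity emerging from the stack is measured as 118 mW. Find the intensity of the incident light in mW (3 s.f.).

I₁ = I₀ cos²(19° − 0°) = I₀ cos²(19°) = 0.894 I₀.
I₂ = I₁ cos²(54° − 19°) = 0.894 I₀ · cos²(35°) = 0.5999 I₀.
I₃ = I₂ cos²(20° − 54°) = 0.5999 I₀ · cos²(34°) = 0.4123 I₀.
I₄ = I₃ cos²(48° − 20°) = 0.4123 I₀ · cos²(28°) = 0.3214 I₀.
So 118 mW = 0.3214 I₀, giving I₀ = 118/0.3214 = 367.1 mW.

I₀ ≈ 367 mW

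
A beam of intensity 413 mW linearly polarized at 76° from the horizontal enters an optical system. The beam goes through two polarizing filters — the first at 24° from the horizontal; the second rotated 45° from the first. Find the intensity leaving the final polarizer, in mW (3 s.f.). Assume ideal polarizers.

By Malus's law, I₁ = 413 mW · cos²(52°) = 156.5 mW.
I₂ = I₁ · cos²(45°) = 156.5 · 0.5 = 78.27 mW.

I ≈ 78.3 mW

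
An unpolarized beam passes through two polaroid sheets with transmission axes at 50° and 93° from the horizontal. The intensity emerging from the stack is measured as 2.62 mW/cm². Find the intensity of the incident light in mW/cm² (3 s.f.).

Unpolarized light through the first polarizer → I₁ = ½ I₀, now polarized at 50°.
I₂ = I₁ cos²(93° − 50°) = 0.5 I₀ · cos²(43°) = 0.2674 I₀.
So 2.62 mW/cm² = 0.2674 I₀, giving I₀ = 2.62/0.2674 = 9.797 mW/cm².

I₀ ≈ 9.80 mW/cm²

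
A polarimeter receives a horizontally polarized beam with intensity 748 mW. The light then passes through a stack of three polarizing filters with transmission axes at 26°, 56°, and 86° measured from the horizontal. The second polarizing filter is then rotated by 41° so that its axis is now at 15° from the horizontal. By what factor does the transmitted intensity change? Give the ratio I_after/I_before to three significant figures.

I_new/I_old ≈ 0.182

Before rotation:
By Malus's law, I₁ = I₀ cos²(26° − 0°) = I₀ cos²(26°) = 0.8078 I₀.
I₂ = I₁ cos²(56° − 26°) = 0.8078 I₀ · cos²(30°) = 0.6059 I₀.
I₃ = I₂ cos²(86° − 56°) = 0.6059 I₀ · cos²(30°) = 0.4544 I₀.
After rotation:
I₁ = I₀ cos²(26° − 0°) = I₀ cos²(26°) = 0.8078 I₀.
I₂ = I₁ cos²(15° − 26°) = 0.8078 I₀ · cos²(11°) = 0.7784 I₀.
I₃ = I₂ cos²(86° − 15°) = 0.7784 I₀ · cos²(71°) = 0.08251 I₀.
Ratio = 0.08251 / 0.4544 = 0.1816.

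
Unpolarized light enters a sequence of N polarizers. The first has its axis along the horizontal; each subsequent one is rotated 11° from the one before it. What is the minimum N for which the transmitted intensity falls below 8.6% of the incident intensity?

First polarizer halves the unpolarized light: factor 1/2.
Each further stage multiplies by cos²(11°) = 0.9636.
After N polarizers: T = 0.5·0.9636^(N−1). Require T < 0.086 ⇒ N−1 > ln(0.086/0.5)/ln(0.9636) = 47.46, so N−1 ≥ 48 and N = 49.
Check: N=49 gives T = 0.0843 < 0.086; N=48 gives T = 0.08749.

N = 49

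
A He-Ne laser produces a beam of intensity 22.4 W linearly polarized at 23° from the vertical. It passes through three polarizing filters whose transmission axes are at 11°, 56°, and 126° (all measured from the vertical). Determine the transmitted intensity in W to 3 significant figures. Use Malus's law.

By Malus's law, I₁ = 22.4 W · cos²(12°) = 21.43 W.
I₂ = I₁ · cos²(45°) = 21.43 · 0.5 = 10.72 W.
I₃ = I₂ · cos²(70°) = 10.72 · 0.117 = 1.254 W.

I ≈ 1.25 W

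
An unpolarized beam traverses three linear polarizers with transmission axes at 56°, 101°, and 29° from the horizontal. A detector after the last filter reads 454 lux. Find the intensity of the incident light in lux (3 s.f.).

Unpolarized light through the first polarizer → I₁ = ½ I₀, now polarized at 56°.
I₂ = I₁ cos²(101° − 56°) = 0.5 I₀ · cos²(45°) = 0.25 I₀.
I₃ = I₂ cos²(29° − 101°) = 0.25 I₀ · cos²(72°) = 0.02387 I₀.
So 454 lux = 0.02387 I₀, giving I₀ = 454/0.02387 = 1.902e+04 lux.

I₀ ≈ 1.90e4 lux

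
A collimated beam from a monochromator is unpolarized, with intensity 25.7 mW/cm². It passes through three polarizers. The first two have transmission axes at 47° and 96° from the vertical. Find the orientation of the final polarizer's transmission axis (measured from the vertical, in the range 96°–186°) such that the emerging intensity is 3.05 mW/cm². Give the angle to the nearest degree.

θ ≈ 138°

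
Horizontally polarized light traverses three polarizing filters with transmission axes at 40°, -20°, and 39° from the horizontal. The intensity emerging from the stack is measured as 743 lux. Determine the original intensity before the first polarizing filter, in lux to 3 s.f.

I₁ = I₀ cos²(40° − 0°) = I₀ cos²(40°) = 0.5868 I₀.
I₂ = I₁ cos²(-20° − 40°) = 0.5868 I₀ · cos²(60°) = 0.1467 I₀.
I₃ = I₂ cos²(39° + 20°) = 0.1467 I₀ · cos²(59°) = 0.03892 I₀.
So 743 lux = 0.03892 I₀, giving I₀ = 743/0.03892 = 1.909e+04 lux.

I₀ ≈ 1.91e4 lux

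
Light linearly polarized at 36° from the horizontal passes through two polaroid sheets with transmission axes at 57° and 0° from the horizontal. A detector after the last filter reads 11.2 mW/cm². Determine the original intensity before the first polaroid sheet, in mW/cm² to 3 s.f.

I₀ ≈ 43.3 mW/cm²

By Malus's law, I₁ = I₀ cos²(57° − 36°) = I₀ cos²(21°) = 0.8716 I₀.
I₂ = I₁ cos²(0° − 57°) = 0.8716 I₀ · cos²(57°) = 0.2585 I₀.
So 11.2 mW/cm² = 0.2585 I₀, giving I₀ = 11.2/0.2585 = 43.32 mW/cm².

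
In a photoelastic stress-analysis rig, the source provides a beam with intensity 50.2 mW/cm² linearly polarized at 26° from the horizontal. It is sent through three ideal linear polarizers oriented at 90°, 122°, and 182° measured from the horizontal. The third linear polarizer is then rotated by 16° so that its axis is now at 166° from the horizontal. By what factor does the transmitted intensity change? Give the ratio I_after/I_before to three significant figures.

Before rotation:
I₁ = I₀ cos²(90° − 26°) = I₀ cos²(64°) = 0.1922 I₀.
I₂ = I₁ cos²(122° − 90°) = 0.1922 I₀ · cos²(32°) = 0.1382 I₀.
I₃ = I₂ cos²(182° − 122°) = 0.1382 I₀ · cos²(60°) = 0.03455 I₀.
After rotation:
I₁ = I₀ cos²(90° − 26°) = I₀ cos²(64°) = 0.1922 I₀.
I₂ = I₁ cos²(122° − 90°) = 0.1922 I₀ · cos²(32°) = 0.1382 I₀.
I₃ = I₂ cos²(166° − 122°) = 0.1382 I₀ · cos²(44°) = 0.07151 I₀.
Ratio = 0.07151 / 0.03455 = 2.07.

I_new/I_old ≈ 2.07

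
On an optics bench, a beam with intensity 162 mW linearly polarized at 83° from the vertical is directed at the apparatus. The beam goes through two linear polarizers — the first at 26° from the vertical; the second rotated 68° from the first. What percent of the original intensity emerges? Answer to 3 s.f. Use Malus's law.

≈ 4.16%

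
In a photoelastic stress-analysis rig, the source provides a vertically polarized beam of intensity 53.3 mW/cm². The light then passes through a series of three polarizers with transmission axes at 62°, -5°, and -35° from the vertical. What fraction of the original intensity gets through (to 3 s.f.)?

I₁ = 53.3 mW/cm² · cos²(62°) = 11.75 mW/cm².
I₂ = I₁ · cos²(67°) = 11.75 · 0.1527 = 1.794 mW/cm².
I₃ = I₂ · cos²(30°) = 1.794 · 0.75 = 1.345 mW/cm².
Transmitted fraction = 0.02524.

I/I₀ ≈ 0.0252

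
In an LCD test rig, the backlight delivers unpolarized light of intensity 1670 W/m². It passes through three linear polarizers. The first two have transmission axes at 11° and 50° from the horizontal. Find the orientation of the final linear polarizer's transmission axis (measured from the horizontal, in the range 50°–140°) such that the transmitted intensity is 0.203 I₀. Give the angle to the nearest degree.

θ ≈ 85°

Unpolarized light through the first polarizer → I₁ = ½ I₀, now polarized at 11°.
I₂ = I₁ cos²(50° − 11°) = 0.5 I₀ · cos²(39°) = 0.302 I₀.
Need I₃/I₀ = 0.203, so cos²(θ − 50°) = 0.203 / 0.302 = 0.6722.
θ − 50° = arccos(√0.6722) = 34.9°, giving θ ≈ 50 + 34.9 = 84.9°.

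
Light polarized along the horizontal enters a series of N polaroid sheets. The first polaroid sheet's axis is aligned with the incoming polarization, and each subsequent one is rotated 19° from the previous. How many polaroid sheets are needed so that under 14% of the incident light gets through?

N = 19

First polarizer is aligned with the polarization: full transmission.
Each further stage multiplies by cos²(19°) = 0.894.
After N polarizers: T = 0.894^(N−1). Require T < 0.14 ⇒ N−1 > ln(0.14)/ln(0.894) = 17.55, so N−1 ≥ 18 and N = 19.
Check: N=19 gives T = 0.1331 < 0.14; N=18 gives T = 0.1489.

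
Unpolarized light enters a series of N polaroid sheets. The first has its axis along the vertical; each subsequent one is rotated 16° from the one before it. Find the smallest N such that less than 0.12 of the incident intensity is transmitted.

N = 20

First polarizer halves the unpolarized light: factor 1/2.
Each further stage multiplies by cos²(16°) = 0.924.
After N polarizers: T = 0.5·0.924^(N−1). Require T < 0.12 ⇒ N−1 > ln(0.12/0.5)/ln(0.924) = 18.06, so N−1 ≥ 19 and N = 20.
Check: N=20 gives T = 0.1114 < 0.12; N=19 gives T = 0.1206.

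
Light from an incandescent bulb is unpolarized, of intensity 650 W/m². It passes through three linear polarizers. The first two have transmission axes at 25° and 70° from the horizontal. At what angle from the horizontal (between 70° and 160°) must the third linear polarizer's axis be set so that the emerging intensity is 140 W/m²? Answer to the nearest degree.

Unpolarized light through the first polarizer → I₁ = ½ I₀, now polarized at 25°.
I₂ = I₁ cos²(70° − 25°) = 0.5 I₀ · cos²(45°) = 0.25 I₀.
Target fraction: 140 / 650 W/m² = 0.2154 of I₀.
Need I₃/I₀ = 0.2154, so cos²(θ − 70°) = 0.2154 / 0.25 = 0.8615.
θ − 70° = arccos(√0.8615) = 21.8°, giving θ ≈ 70 + 21.8 = 91.8°.

θ ≈ 92°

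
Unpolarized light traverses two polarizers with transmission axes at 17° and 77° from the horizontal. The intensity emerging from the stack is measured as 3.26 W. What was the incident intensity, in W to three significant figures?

Unpolarized light through the first polarizer → I₁ = ½ I₀, now polarized at 17°.
I₂ = I₁ cos²(77° − 17°) = 0.5 I₀ · cos²(60°) = 0.125 I₀.
So 3.26 W = 0.125 I₀, giving I₀ = 3.26/0.125 = 26.08 W.

I₀ ≈ 26.1 W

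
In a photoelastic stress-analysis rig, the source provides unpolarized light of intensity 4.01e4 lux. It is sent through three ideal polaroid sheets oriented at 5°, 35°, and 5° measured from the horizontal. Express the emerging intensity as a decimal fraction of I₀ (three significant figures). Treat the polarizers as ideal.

I/I₀ ≈ 0.281

Unpolarized light through the first polarizer → I₁ = 4.01e4 lux/2 = 2.005e+04 lux, polarized at 5°.
I₂ = I₁ · cos²(30°) = 2.005e+04 · 0.75 = 1.504e+04 lux.
I₃ = I₂ · cos²(30°) = 1.504e+04 · 0.75 = 1.128e+04 lux.
Transmitted fraction = 0.2813.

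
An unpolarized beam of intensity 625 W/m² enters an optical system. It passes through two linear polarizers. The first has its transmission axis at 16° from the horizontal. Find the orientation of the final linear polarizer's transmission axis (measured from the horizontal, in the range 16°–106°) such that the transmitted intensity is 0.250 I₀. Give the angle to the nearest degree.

Unpolarized light through the first polarizer → I₁ = ½ I₀, now polarized at 16°.
Need I₂/I₀ = 0.25, so cos²(θ − 16°) = 0.25 / 0.5 = 0.5.
θ − 16° = arccos(√0.5) = 45.0°, giving θ ≈ 16 + 45.0 = 61.0°.

θ ≈ 61°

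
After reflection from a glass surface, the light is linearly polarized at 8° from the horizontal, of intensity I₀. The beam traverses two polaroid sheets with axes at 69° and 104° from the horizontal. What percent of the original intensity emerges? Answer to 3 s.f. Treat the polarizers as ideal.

≈ 15.8%

I₁ = I₀ cos²(69° − 8°) = I₀ cos²(61°) = 0.235 I₀.
I₂ = I₁ cos²(104° − 69°) = 0.235 I₀ · cos²(35°) = 0.1577 I₀.
That is 15.77% of the incident intensity.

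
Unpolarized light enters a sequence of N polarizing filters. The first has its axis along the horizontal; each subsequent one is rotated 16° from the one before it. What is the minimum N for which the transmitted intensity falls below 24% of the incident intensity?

N = 11

First polarizer halves the unpolarized light: factor 1/2.
Each further stage multiplies by cos²(16°) = 0.924.
After N polarizers: T = 0.5·0.924^(N−1). Require T < 0.24 ⇒ N−1 > ln(0.24/0.5)/ln(0.924) = 9.29, so N−1 ≥ 10 and N = 11.
Check: N=11 gives T = 0.2269 < 0.24; N=10 gives T = 0.2455.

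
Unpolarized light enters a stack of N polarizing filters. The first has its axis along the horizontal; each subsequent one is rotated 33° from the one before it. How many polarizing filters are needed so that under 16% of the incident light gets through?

First polarizer halves the unpolarized light: factor 1/2.
Each further stage multiplies by cos²(33°) = 0.7034.
After N polarizers: T = 0.5·0.7034^(N−1). Require T < 0.16 ⇒ N−1 > ln(0.16/0.5)/ln(0.7034) = 3.24, so N−1 ≥ 4 and N = 5.
Check: N=5 gives T = 0.1224 < 0.16; N=4 gives T = 0.174.

N = 5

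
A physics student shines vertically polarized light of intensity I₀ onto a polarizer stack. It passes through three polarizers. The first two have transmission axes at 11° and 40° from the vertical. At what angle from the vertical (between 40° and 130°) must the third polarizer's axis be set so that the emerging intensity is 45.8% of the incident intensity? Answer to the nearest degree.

θ ≈ 78°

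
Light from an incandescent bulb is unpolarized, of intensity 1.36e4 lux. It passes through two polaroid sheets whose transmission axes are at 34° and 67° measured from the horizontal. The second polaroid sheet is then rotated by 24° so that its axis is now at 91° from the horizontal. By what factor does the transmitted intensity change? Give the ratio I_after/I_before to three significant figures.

I_new/I_old ≈ 0.422

Before rotation:
Unpolarized light through the first polarizer → I₁ = ½ I₀, now polarized at 34°.
I₂ = I₁ cos²(67° − 34°) = 0.5 I₀ · cos²(33°) = 0.3517 I₀.
After rotation:
Unpolarized light through the first polarizer → I₁ = ½ I₀, now polarized at 34°.
I₂ = I₁ cos²(91° − 34°) = 0.5 I₀ · cos²(57°) = 0.1483 I₀.
Ratio = 0.1483 / 0.3517 = 0.4217.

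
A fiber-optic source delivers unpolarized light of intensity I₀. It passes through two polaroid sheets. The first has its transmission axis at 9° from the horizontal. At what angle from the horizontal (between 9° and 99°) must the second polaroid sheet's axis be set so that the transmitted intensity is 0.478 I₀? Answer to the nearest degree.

Unpolarized light through the first polarizer → I₁ = ½ I₀, now polarized at 9°.
Need I₂/I₀ = 0.478, so cos²(θ − 9°) = 0.478 / 0.5 = 0.956.
θ − 9° = arccos(√0.956) = 12.1°, giving θ ≈ 9 + 12.1 = 21.1°.

θ ≈ 21°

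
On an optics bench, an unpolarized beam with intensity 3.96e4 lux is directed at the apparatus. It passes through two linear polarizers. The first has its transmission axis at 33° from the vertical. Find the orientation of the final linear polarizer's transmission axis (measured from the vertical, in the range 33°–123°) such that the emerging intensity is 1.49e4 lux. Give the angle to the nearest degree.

θ ≈ 63°

Unpolarized light through the first polarizer → I₁ = ½ I₀, now polarized at 33°.
Target fraction: 1.49e4 / 3.96e4 lux = 0.3763 of I₀.
Need I₂/I₀ = 0.3763, so cos²(θ − 33°) = 0.3763 / 0.5 = 0.7525.
θ − 33° = arccos(√0.7525) = 29.8°, giving θ ≈ 33 + 29.8 = 62.8°.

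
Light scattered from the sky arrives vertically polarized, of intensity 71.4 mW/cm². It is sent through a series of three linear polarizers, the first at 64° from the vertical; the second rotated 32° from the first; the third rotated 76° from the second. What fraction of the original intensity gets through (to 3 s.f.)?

I₁ = 71.4 mW/cm² · cos²(64°) = 13.72 mW/cm².
I₂ = I₁ · cos²(32°) = 13.72 · 0.7192 = 9.868 mW/cm².
I₃ = I₂ · cos²(76°) = 9.868 · 0.05853 = 0.5775 mW/cm².
Transmitted fraction = 0.008089.

I/I₀ ≈ 0.00809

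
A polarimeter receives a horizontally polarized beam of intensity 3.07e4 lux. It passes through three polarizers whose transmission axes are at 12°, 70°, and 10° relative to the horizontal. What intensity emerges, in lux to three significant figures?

I₁ = 3.07e4 lux · cos²(12°) = 2.937e+04 lux.
I₂ = I₁ · cos²(58°) = 2.937e+04 · 0.2808 = 8248 lux.
I₃ = I₂ · cos²(60°) = 8248 · 0.25 = 2062 lux.

I ≈ 2060 lux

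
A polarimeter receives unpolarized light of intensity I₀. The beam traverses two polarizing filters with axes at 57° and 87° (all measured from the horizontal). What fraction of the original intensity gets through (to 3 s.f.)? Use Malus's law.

≈ 0.375 I₀

Unpolarized light through the first polarizer → I₁ = ½ I₀, now polarized at 57°.
I₂ = I₁ cos²(87° − 57°) = 0.5 I₀ · cos²(30°) = 0.375 I₀.
Transmitted fraction = 0.375.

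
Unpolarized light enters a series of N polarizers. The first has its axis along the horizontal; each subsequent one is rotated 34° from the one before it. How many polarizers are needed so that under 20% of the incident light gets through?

First polarizer halves the unpolarized light: factor 1/2.
Each further stage multiplies by cos²(34°) = 0.6873.
After N polarizers: T = 0.5·0.6873^(N−1). Require T < 0.20 ⇒ N−1 > ln(0.20/0.5)/ln(0.6873) = 2.44, so N−1 ≥ 3 and N = 4.
Check: N=4 gives T = 0.1623 < 0.20; N=3 gives T = 0.2362.

N = 4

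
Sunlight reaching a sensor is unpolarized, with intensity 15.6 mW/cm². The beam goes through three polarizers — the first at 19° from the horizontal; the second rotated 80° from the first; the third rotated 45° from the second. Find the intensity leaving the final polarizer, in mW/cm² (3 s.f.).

I ≈ 0.118 mW/cm²

Unpolarized light through the first polarizer → I₁ = 15.6 mW/cm²/2 = 7.8 mW/cm², polarized at 19°.
I₂ = I₁ · cos²(80°) = 7.8 · 0.03015 = 0.2352 mW/cm².
I₃ = I₂ · cos²(45°) = 0.2352 · 0.5 = 0.1176 mW/cm².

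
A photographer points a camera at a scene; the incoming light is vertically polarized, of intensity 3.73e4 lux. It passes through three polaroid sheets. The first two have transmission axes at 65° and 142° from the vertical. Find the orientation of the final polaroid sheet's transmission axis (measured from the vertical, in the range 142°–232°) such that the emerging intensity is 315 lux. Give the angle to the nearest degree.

I₁ = I₀ cos²(65° − 0°) = I₀ cos²(65°) = 0.1786 I₀.
I₂ = I₁ cos²(142° − 65°) = 0.1786 I₀ · cos²(77°) = 0.009038 I₀.
Target fraction: 315 / 3.73e4 lux = 0.008445 of I₀.
Need I₃/I₀ = 0.008445, so cos²(θ − 142°) = 0.008445 / 0.009038 = 0.9344.
θ − 142° = arccos(√0.9344) = 14.8°, giving θ ≈ 142 + 14.8 = 156.8°.

θ ≈ 157°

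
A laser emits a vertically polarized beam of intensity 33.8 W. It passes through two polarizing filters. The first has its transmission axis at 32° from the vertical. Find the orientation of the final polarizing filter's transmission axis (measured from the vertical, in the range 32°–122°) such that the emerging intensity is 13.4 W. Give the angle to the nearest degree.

By Malus's law, I₁ = I₀ cos²(32° − 0°) = I₀ cos²(32°) = 0.7192 I₀.
Target fraction: 13.4 / 33.8 W = 0.3964 of I₀.
Need I₂/I₀ = 0.3964, so cos²(θ − 32°) = 0.3964 / 0.7192 = 0.5512.
θ − 32° = arccos(√0.5512) = 42.1°, giving θ ≈ 32 + 42.1 = 74.1°.

θ ≈ 74°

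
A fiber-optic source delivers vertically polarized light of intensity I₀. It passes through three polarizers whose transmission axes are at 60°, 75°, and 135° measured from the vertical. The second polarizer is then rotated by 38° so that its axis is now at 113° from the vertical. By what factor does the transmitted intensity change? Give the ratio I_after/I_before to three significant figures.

Before rotation:
I₁ = I₀ cos²(60° − 0°) = I₀ cos²(60°) = 0.25 I₀.
I₂ = I₁ cos²(75° − 60°) = 0.25 I₀ · cos²(15°) = 0.2333 I₀.
I₃ = I₂ cos²(135° − 75°) = 0.2333 I₀ · cos²(60°) = 0.05831 I₀.
After rotation:
I₁ = I₀ cos²(60° − 0°) = I₀ cos²(60°) = 0.25 I₀.
I₂ = I₁ cos²(113° − 60°) = 0.25 I₀ · cos²(53°) = 0.09055 I₀.
I₃ = I₂ cos²(135° − 113°) = 0.09055 I₀ · cos²(22°) = 0.07784 I₀.
Ratio = 0.07784 / 0.05831 = 1.335.

I_new/I_old ≈ 1.33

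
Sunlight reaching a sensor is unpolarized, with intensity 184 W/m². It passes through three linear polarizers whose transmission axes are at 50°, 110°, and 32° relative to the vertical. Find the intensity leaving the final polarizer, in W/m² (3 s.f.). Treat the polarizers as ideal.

Unpolarized light through the first polarizer → I₁ = 184 W/m²/2 = 92 W/m², polarized at 50°.
I₂ = I₁ · cos²(60°) = 92 · 0.25 = 23 W/m².
I₃ = I₂ · cos²(78°) = 23 · 0.04323 = 0.9942 W/m².

I ≈ 0.994 W/m²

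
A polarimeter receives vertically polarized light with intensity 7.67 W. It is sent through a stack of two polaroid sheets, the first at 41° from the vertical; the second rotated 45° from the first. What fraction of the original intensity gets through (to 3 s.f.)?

By Malus's law, I₁ = 7.67 W · cos²(41°) = 4.369 W.
I₂ = I₁ · cos²(45°) = 4.369 · 0.5 = 2.184 W.
Transmitted fraction = 0.2848.

I/I₀ ≈ 0.285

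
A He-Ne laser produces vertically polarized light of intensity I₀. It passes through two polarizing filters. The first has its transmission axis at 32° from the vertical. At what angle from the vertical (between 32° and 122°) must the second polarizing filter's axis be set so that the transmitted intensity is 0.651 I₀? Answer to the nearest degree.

θ ≈ 50°

I₁ = I₀ cos²(32° − 0°) = I₀ cos²(32°) = 0.7192 I₀.
Need I₂/I₀ = 0.651, so cos²(θ − 32°) = 0.651 / 0.7192 = 0.9052.
θ − 32° = arccos(√0.9052) = 17.9°, giving θ ≈ 32 + 17.9 = 49.9°.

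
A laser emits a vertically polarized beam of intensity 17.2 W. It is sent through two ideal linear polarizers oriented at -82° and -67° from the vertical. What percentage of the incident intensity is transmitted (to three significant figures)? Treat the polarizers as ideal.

≈ 1.81%

By Malus's law, I₁ = 17.2 W · cos²(82°) = 0.3331 W.
I₂ = I₁ · cos²(15°) = 0.3331 · 0.933 = 0.3108 W.
That is 1.807% of the incident intensity.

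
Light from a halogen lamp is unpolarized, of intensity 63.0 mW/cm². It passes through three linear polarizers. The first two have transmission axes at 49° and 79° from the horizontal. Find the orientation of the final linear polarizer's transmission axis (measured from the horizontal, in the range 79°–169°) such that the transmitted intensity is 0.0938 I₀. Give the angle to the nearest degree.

θ ≈ 139°

Unpolarized light through the first polarizer → I₁ = ½ I₀, now polarized at 49°.
I₂ = I₁ cos²(79° − 49°) = 0.5 I₀ · cos²(30°) = 0.375 I₀.
Need I₃/I₀ = 0.0938, so cos²(θ − 79°) = 0.0938 / 0.375 = 0.2501.
θ − 79° = arccos(√0.2501) = 60.0°, giving θ ≈ 79 + 60.0 = 139.0°.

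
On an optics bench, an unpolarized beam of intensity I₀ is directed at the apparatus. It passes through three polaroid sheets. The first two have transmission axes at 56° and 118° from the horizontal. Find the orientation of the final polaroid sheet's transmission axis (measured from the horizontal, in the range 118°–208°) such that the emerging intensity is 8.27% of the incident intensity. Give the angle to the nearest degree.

θ ≈ 148°

Unpolarized light through the first polarizer → I₁ = ½ I₀, now polarized at 56°.
I₂ = I₁ cos²(118° − 56°) = 0.5 I₀ · cos²(62°) = 0.1102 I₀.
Need I₃/I₀ = 0.0827, so cos²(θ − 118°) = 0.0827 / 0.1102 = 0.7504.
θ − 118° = arccos(√0.7504) = 30.0°, giving θ ≈ 118 + 30.0 = 148.0°.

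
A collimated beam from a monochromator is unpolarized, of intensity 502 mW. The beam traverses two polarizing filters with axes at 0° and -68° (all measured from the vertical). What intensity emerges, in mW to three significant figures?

Unpolarized light through the first polarizer → I₁ = 502 mW/2 = 251 mW, polarized at 0°.
I₂ = I₁ · cos²(68°) = 251 · 0.1403 = 35.22 mW.

I ≈ 35.2 mW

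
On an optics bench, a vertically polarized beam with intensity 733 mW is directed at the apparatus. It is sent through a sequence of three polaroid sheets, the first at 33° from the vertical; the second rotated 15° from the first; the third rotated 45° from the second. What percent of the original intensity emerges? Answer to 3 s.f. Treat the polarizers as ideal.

≈ 32.8%

I₁ = 733 mW · cos²(33°) = 515.6 mW.
I₂ = I₁ · cos²(15°) = 515.6 · 0.933 = 481 mW.
I₃ = I₂ · cos²(45°) = 481 · 0.5 = 240.5 mW.
That is 32.81% of the incident intensity.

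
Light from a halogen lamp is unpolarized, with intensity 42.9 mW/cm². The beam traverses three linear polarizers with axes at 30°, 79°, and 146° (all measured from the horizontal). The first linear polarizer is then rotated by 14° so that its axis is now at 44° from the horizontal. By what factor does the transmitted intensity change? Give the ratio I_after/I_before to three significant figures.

Before rotation:
Unpolarized light through the first polarizer → I₁ = ½ I₀, now polarized at 30°.
I₂ = I₁ cos²(79° − 30°) = 0.5 I₀ · cos²(49°) = 0.2152 I₀.
I₃ = I₂ cos²(146° − 79°) = 0.2152 I₀ · cos²(67°) = 0.03286 I₀.
After rotation:
Unpolarized light through the first polarizer → I₁ = ½ I₀, now polarized at 44°.
I₂ = I₁ cos²(79° − 44°) = 0.5 I₀ · cos²(35°) = 0.3355 I₀.
I₃ = I₂ cos²(146° − 79°) = 0.3355 I₀ · cos²(67°) = 0.05122 I₀.
Ratio = 0.05122 / 0.03286 = 1.559.

I_new/I_old ≈ 1.56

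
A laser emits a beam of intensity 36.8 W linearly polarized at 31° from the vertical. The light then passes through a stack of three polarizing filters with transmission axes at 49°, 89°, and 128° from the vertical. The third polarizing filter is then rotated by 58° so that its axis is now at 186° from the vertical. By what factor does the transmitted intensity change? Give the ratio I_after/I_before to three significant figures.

Before rotation:
I₁ = I₀ cos²(49° − 31°) = I₀ cos²(18°) = 0.9045 I₀.
I₂ = I₁ cos²(89° − 49°) = 0.9045 I₀ · cos²(40°) = 0.5308 I₀.
I₃ = I₂ cos²(128° − 89°) = 0.5308 I₀ · cos²(39°) = 0.3206 I₀.
After rotation:
I₁ = I₀ cos²(49° − 31°) = I₀ cos²(18°) = 0.9045 I₀.
I₂ = I₁ cos²(89° − 49°) = 0.9045 I₀ · cos²(40°) = 0.5308 I₀.
Angle between axes 2 and 3: 83°. I₃ = 0.5308 I₀ · cos²(83°) = 0.007883 I₀.
Ratio = 0.007883 / 0.3206 = 0.02459.

I_new/I_old ≈ 0.0246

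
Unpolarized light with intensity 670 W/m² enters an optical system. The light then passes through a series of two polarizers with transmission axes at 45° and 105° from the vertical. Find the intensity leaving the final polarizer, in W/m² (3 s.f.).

I ≈ 83.8 W/m²

Unpolarized light through the first polarizer → I₁ = 670 W/m²/2 = 335 W/m², polarized at 45°.
I₂ = I₁ · cos²(60°) = 335 · 0.25 = 83.75 W/m².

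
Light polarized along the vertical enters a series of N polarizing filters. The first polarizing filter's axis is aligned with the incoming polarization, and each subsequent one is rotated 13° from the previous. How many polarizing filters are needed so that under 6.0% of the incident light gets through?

First polarizer is aligned with the polarization: full transmission.
Each further stage multiplies by cos²(13°) = 0.9494.
After N polarizers: T = 0.9494^(N−1). Require T < 0.060 ⇒ N−1 > ln(0.060)/ln(0.9494) = 54.18, so N−1 ≥ 55 and N = 56.
Check: N=56 gives T = 0.0575 < 0.060; N=55 gives T = 0.06056.

N = 56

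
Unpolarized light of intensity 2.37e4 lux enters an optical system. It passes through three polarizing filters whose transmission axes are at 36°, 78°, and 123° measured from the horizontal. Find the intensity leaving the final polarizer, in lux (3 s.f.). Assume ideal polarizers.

I ≈ 3270 lux

Unpolarized light through the first polarizer → I₁ = 2.37e4 lux/2 = 1.185e+04 lux, polarized at 36°.
I₂ = I₁ · cos²(42°) = 1.185e+04 · 0.5523 = 6544 lux.
I₃ = I₂ · cos²(45°) = 6544 · 0.5 = 3272 lux.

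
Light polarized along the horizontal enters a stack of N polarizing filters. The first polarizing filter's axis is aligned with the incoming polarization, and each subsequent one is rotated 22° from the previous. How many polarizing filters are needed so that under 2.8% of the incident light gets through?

First polarizer is aligned with the polarization: full transmission.
Each further stage multiplies by cos²(22°) = 0.8597.
After N polarizers: T = 0.8597^(N−1). Require T < 0.028 ⇒ N−1 > ln(0.028)/ln(0.8597) = 23.65, so N−1 ≥ 24 and N = 25.
Check: N=25 gives T = 0.02654 < 0.028; N=24 gives T = 0.03088.

N = 25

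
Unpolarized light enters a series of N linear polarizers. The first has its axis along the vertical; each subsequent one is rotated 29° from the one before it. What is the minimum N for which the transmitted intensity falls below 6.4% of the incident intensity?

N = 9

First polarizer halves the unpolarized light: factor 1/2.
Each further stage multiplies by cos²(29°) = 0.765.
After N polarizers: T = 0.5·0.765^(N−1). Require T < 0.064 ⇒ N−1 > ln(0.064/0.5)/ln(0.765) = 7.67, so N−1 ≥ 8 and N = 9.
Check: N=9 gives T = 0.05862 < 0.064; N=8 gives T = 0.07664.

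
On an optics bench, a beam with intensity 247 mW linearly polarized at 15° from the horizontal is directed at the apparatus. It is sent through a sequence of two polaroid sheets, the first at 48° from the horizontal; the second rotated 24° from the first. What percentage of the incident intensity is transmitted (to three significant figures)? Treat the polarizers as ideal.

By Malus's law, I₁ = 247 mW · cos²(33°) = 173.7 mW.
I₂ = I₁ · cos²(24°) = 173.7 · 0.8346 = 145 mW.
That is 58.7% of the incident intensity.

≈ 58.7%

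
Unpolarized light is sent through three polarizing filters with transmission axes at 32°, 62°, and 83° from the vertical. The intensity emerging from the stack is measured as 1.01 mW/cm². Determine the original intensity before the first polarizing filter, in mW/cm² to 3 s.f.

I₀ ≈ 3.09 mW/cm²

Unpolarized light through the first polarizer → I₁ = ½ I₀, now polarized at 32°.
I₂ = I₁ cos²(62° − 32°) = 0.5 I₀ · cos²(30°) = 0.375 I₀.
I₃ = I₂ cos²(83° − 62°) = 0.375 I₀ · cos²(21°) = 0.3268 I₀.
So 1.01 mW/cm² = 0.3268 I₀, giving I₀ = 1.01/0.3268 = 3.09 mW/cm².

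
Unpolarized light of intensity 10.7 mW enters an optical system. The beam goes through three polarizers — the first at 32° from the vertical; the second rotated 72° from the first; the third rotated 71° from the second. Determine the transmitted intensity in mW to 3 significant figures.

I ≈ 0.0542 mW

Unpolarized light through the first polarizer → I₁ = 10.7 mW/2 = 5.35 mW, polarized at 32°.
I₂ = I₁ · cos²(72°) = 5.35 · 0.09549 = 0.5109 mW.
I₃ = I₂ · cos²(71°) = 0.5109 · 0.106 = 0.05415 mW.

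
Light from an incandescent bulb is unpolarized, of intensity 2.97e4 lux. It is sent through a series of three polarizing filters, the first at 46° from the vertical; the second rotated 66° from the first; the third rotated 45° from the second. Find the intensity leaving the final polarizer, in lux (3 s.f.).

I ≈ 1230 lux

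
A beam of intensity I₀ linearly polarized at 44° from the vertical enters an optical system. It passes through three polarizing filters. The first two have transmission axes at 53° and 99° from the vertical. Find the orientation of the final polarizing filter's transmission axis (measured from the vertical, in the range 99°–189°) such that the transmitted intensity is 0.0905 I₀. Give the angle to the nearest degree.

θ ≈ 163°

By Malus's law, I₁ = I₀ cos²(53° − 44°) = I₀ cos²(9°) = 0.9755 I₀.
I₂ = I₁ cos²(99° − 53°) = 0.9755 I₀ · cos²(46°) = 0.4707 I₀.
Need I₃/I₀ = 0.0905, so cos²(θ − 99°) = 0.0905 / 0.4707 = 0.1922.
θ − 99° = arccos(√0.1922) = 64.0°, giving θ ≈ 99 + 64.0 = 163.0°.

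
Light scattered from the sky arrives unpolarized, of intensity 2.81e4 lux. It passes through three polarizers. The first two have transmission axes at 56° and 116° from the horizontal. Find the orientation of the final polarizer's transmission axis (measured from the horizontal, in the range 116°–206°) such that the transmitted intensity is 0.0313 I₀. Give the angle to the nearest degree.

Unpolarized light through the first polarizer → I₁ = ½ I₀, now polarized at 56°.
I₂ = I₁ cos²(116° − 56°) = 0.5 I₀ · cos²(60°) = 0.125 I₀.
Need I₃/I₀ = 0.0313, so cos²(θ − 116°) = 0.0313 / 0.125 = 0.2504.
θ − 116° = arccos(√0.2504) = 60.0°, giving θ ≈ 116 + 60.0 = 176.0°.

θ ≈ 176°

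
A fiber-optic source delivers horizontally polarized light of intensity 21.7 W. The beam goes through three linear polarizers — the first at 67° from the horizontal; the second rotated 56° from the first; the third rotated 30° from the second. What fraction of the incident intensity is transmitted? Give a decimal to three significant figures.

I/I₀ ≈ 0.0358

By Malus's law, I₁ = 21.7 W · cos²(67°) = 3.313 W.
I₂ = I₁ · cos²(56°) = 3.313 · 0.3127 = 1.036 W.
I₃ = I₂ · cos²(30°) = 1.036 · 0.75 = 0.777 W.
Transmitted fraction = 0.0358.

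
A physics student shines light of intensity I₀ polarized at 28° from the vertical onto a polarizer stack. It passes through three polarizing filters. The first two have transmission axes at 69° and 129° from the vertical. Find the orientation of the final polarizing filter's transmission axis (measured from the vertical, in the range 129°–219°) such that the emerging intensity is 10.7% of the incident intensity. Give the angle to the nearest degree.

θ ≈ 159°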